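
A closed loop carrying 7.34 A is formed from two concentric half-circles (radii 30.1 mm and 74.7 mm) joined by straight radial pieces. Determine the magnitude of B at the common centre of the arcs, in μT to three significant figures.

The radial connectors point toward the centre, so dl × r̂ = 0 and they contribute nothing.
Each semicircle gives μ₀I/(4R): inner arc 7.66×10⁻⁵ T, outer arc 3.09×10⁻⁵ T.
The two arcs carry current in opposite angular senses, so their fields oppose: B = |7.66×10⁻⁵ − 3.09×10⁻⁵| = 4.57×10⁻⁵ T.

B ≈ 45.7 μT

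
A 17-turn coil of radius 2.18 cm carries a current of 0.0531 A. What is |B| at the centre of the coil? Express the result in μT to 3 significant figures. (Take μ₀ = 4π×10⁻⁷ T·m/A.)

B ≈ 26.0 μT

For an N-turn flat coil, B = Nμ₀I/(2R) with R = 0.0218 m.
B = 17 × 1.53×10⁻⁶ T = 2.60×10⁻⁵ T.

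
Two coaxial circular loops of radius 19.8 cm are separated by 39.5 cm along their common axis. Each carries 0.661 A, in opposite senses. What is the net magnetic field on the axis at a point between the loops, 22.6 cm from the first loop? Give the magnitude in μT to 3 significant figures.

B ≈ 0.323 μT

Each loop contributes B = μ₀IR²/[2(R²+z²)^(3/2)] on the axis, with z measured from that loop.
Loop 1 (z = 0.226 m): B₁ = 6.00×10⁻⁷ T. Loop 2 (z = 0.169 m): B₂ = 9.23×10⁻⁷ T.
The fields oppose: B = |B₁ − B₂| = 3.23×10⁻⁷ T.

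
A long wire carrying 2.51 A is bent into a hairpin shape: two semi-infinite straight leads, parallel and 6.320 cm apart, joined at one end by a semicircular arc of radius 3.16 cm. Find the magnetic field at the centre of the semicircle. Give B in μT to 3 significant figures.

B ≈ 40.8 μT

The semicircular arc contributes B_arc = μ₀I·π/(4πR) = μ₀I/(4R) = 2.50×10⁻⁵ T.
Each semi-infinite lead is at perpendicular distance R = 0.0316 m from the centre, with the perpendicular foot at its near end, so it contributes μ₀I/(4πR); both point the same way, together 1.59×10⁻⁵ T.
Arc and leads all point the same direction: B = 2.50×10⁻⁵ + 1.59×10⁻⁵ = 4.08×10⁻⁵ T.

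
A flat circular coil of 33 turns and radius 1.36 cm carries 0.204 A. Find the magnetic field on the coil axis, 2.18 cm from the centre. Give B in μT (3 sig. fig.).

For an N-turn flat coil, B = Nμ₀IR²/[2(R²+z²)^(3/2)] with R = 0.0136 m, z = 0.0218 m.
B = 33 × 1.40×10⁻⁶ T = 4.61×10⁻⁵ T.

B ≈ 46.1 μT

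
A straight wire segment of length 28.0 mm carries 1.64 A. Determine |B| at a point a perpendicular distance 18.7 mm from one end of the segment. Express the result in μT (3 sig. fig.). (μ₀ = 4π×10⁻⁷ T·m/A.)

For a finite straight segment, B = (μ₀I/4πd)(sinθ₁ + sinθ₂), where θ₁, θ₂ are the angles from the perpendicular to each end.
The perpendicular foot is at one end, so the two end-offsets along the wire are 0 and L = 0.028 m.
sinθ₁ = 0/√(0²+0.0187²) = 0.0000; sinθ₂ = 0.028/√(0.028²+0.0187²) = 0.8316.
B = (4π×10⁻⁷ × 1.64) / (4π × 0.0187) × (0.0000 + 0.8316) = 7.29×10⁻⁶ T.

B ≈ 7.29 μT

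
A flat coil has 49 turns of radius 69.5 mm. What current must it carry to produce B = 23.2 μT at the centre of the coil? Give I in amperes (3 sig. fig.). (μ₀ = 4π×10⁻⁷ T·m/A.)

I ≈ 0.0524 A

For an N-turn coil, B = Nμ₀I/(2R) with R = 0.0695 m, so I = 2RB/(Nμ₀) = 2 × 0.0695 × 2.32×10⁻⁵ / (49 × 4π×10⁻⁷) = 5.24×10⁻² A.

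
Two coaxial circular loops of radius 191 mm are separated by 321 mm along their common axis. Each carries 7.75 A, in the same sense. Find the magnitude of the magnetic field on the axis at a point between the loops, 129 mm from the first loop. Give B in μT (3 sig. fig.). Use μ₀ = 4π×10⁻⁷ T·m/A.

Each loop contributes B = μ₀IR²/[2(R²+z²)^(3/2)] on the axis, with z measured from that loop.
Loop 1 (z = 0.129 m): B₁ = 1.45×10⁻⁵ T. Loop 2 (z = 0.192 m): B₂ = 8.94×10⁻⁶ T.
The fields add: B = B₁ + B₂ = 2.35×10⁻⁵ T.

B ≈ 23.5 μT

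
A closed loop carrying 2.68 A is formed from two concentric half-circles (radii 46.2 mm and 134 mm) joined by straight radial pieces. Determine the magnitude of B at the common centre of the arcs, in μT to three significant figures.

The radial connectors point toward the centre, so dl × r̂ = 0 and they contribute nothing.
Each semicircle gives μ₀I/(4R): inner arc 1.82×10⁻⁵ T, outer arc 6.28×10⁻⁶ T.
The two arcs carry current in opposite angular senses, so their fields oppose: B = |1.82×10⁻⁵ − 6.28×10⁻⁶| = 1.19×10⁻⁵ T.

B ≈ 11.9 μT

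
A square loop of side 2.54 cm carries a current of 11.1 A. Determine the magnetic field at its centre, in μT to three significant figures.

B ≈ 494 μT

Each side is a finite straight segment at perpendicular distance d = a/(2 tan(π/4)) = 0.0127 m from the centre, with end-angles ±π/4.
One side contributes B₁ = (μ₀I/4πd)·2 sin(π/4) = 1.24×10⁻⁴ T.
All 4 sides add in the same direction: B = 4 × 1.24×10⁻⁴ = 4.94×10⁻⁴ T.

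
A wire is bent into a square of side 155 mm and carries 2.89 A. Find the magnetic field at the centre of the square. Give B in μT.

B ≈ 21.1 μT

Each side is a finite straight segment at perpendicular distance d = a/(2 tan(π/4)) = 0.0775 m from the centre, with end-angles ±π/4.
One side contributes B₁ = (μ₀I/4πd)·2 sin(π/4) = 5.27×10⁻⁶ T.
All 4 sides add in the same direction: B = 4 × 5.27×10⁻⁶ = 2.11×10⁻⁵ T.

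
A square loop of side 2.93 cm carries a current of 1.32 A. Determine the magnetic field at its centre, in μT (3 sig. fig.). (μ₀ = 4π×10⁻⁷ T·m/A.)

B ≈ 51.0 μT

Each side is a finite straight segment at perpendicular distance d = a/(2 tan(π/4)) = 0.01465 m from the centre, with end-angles ±π/4.
One side contributes B₁ = (μ₀I/4πd)·2 sin(π/4) = 1.27×10⁻⁵ T.
All 4 sides add in the same direction: B = 4 × 1.27×10⁻⁵ = 5.10×10⁻⁵ T.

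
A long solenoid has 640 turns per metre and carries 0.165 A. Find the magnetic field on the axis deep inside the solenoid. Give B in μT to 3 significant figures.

B ≈ 133 μT

Inside a long solenoid, B = μ₀nI with n = 640 turns/m.
B = 4π×10⁻⁷ × 640 × 0.165 = 1.33×10⁻⁴ T.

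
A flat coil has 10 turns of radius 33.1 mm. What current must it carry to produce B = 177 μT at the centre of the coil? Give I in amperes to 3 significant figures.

For an N-turn coil, B = Nμ₀I/(2R) with R = 0.0331 m, so I = 2RB/(Nμ₀) = 2 × 0.0331 × 1.77×10⁻⁴ / (10 × 4π×10⁻⁷) = 0.932 A.

I ≈ 0.932 A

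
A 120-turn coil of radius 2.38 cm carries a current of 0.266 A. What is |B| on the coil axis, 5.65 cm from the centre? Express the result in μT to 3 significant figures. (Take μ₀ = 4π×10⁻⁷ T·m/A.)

B ≈ 49.3 μT

For an N-turn flat coil, B = Nμ₀IR²/[2(R²+z²)^(3/2)] with R = 0.0238 m, z = 0.0565 m.
B = 120 × 4.11×10⁻⁷ T = 4.93×10⁻⁵ T.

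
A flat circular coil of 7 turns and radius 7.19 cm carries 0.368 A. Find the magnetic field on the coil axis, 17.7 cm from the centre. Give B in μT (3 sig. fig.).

For an N-turn flat coil, B = Nμ₀IR²/[2(R²+z²)^(3/2)] with R = 0.0719 m, z = 0.177 m.
B = 7 × 1.71×10⁻⁷ T = 1.20×10⁻⁶ T.

B ≈ 1.20 μT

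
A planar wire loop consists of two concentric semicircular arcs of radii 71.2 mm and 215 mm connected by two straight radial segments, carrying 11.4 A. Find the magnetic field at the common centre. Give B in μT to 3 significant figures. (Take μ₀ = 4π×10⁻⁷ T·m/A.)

B ≈ 33.6 μT

The radial connectors point toward the centre, so dl × r̂ = 0 and they contribute nothing.
Each semicircle gives μ₀I/(4R): inner arc 5.03×10⁻⁵ T, outer arc 1.67×10⁻⁵ T.
The two arcs carry current in opposite angular senses, so their fields oppose: B = |5.03×10⁻⁵ − 1.67×10⁻⁵| = 3.36×10⁻⁵ T.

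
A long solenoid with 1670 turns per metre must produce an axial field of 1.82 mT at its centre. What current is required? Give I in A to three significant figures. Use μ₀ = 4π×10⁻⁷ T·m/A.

I ≈ 0.867 A

Inside a long solenoid B = μ₀nI with n = 1670 m⁻¹, so I = B/(μ₀n).
I = 1.82×10⁻³ / (4π×10⁻⁷ × 1670) = 0.867 A.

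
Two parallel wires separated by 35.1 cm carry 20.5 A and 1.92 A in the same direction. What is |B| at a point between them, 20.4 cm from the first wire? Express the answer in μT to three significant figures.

B ≈ 17.5 μT

Each long wire gives B = μ₀I/(2πd). Distances are d₁ = 0.204 m and d₂ = 0.147 m.
B₁ = 2.01×10⁻⁵ T, B₂ = 2.61×10⁻⁶ T.
Between parallel currents the two contributions point in opposite directions, so they subtract. B = |B₁ − B₂| = |2.01×10⁻⁵ − 2.61×10⁻⁶| = 1.75×10⁻⁵ T.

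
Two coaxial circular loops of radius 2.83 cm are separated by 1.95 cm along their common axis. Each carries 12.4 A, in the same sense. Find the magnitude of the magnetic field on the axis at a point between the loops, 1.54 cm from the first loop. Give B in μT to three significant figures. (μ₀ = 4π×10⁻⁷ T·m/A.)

Each loop contributes B = μ₀IR²/[2(R²+z²)^(3/2)] on the axis, with z measured from that loop.
Loop 1 (z = 0.0154 m): B₁ = 1.87×10⁻⁴ T. Loop 2 (z = 0.0041 m): B₂ = 2.67×10⁻⁴ T.
The fields add: B = B₁ + B₂ = 4.53×10⁻⁴ T.

B ≈ 453 μT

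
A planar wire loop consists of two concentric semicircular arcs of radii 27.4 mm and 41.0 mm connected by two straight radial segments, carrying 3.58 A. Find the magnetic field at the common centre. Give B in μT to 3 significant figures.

The radial connectors point toward the centre, so dl × r̂ = 0 and they contribute nothing.
Each semicircle gives μ₀I/(4R): inner arc 4.10×10⁻⁵ T, outer arc 2.74×10⁻⁵ T.
The two arcs carry current in opposite angular senses, so their fields oppose: B = |4.10×10⁻⁵ − 2.74×10⁻⁵| = 1.36×10⁻⁵ T.

B ≈ 13.6 μT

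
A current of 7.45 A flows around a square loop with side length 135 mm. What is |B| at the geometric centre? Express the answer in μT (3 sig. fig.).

Each side is a finite straight segment at perpendicular distance d = a/(2 tan(π/4)) = 0.0675 m from the centre, with end-angles ±π/4.
One side contributes B₁ = (μ₀I/4πd)·2 sin(π/4) = 1.56×10⁻⁵ T.
All 4 sides add in the same direction: B = 4 × 1.56×10⁻⁵ = 6.24×10⁻⁵ T.

B ≈ 62.4 μT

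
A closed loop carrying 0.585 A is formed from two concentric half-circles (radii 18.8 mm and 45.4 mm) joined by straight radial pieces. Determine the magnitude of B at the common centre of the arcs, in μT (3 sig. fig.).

B ≈ 5.73 μT

The radial connectors point toward the centre, so dl × r̂ = 0 and they contribute nothing.
Each semicircle gives μ₀I/(4R): inner arc 9.78×10⁻⁶ T, outer arc 4.05×10⁻⁶ T.
The two arcs carry current in opposite angular senses, so their fields oppose: B = |9.78×10⁻⁶ − 4.05×10⁻⁶| = 5.73×10⁻⁶ T.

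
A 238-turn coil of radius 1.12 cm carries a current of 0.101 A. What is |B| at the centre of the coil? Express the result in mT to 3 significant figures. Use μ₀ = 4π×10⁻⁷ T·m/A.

For an N-turn flat coil, B = Nμ₀I/(2R) with R = 0.0112 m.
B = 238 × 5.67×10⁻⁶ T = 1.35×10⁻³ T.

B ≈ 1.35 mT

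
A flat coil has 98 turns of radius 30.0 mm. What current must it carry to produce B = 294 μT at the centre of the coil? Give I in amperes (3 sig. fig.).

I ≈ 0.143 A

For an N-turn coil, B = Nμ₀I/(2R) with R = 0.03 m, so I = 2RB/(Nμ₀) = 2 × 0.03 × 2.94×10⁻⁴ / (98 × 4π×10⁻⁷) = 0.143 A.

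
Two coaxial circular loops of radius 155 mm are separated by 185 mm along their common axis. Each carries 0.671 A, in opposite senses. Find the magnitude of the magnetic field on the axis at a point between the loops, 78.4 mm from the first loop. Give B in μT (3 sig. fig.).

B ≈ 0.411 μT

Each loop contributes B = μ₀IR²/[2(R²+z²)^(3/2)] on the axis, with z measured from that loop.
Loop 1 (z = 0.0784 m): B₁ = 1.93×10⁻⁶ T. Loop 2 (z = 0.1066 m): B₂ = 1.52×10⁻⁶ T.
The fields oppose: B = |B₁ − B₂| = 4.11×10⁻⁷ T.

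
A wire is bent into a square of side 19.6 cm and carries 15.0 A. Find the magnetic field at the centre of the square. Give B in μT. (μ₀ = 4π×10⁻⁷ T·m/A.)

Each side is a finite straight segment at perpendicular distance d = a/(2 tan(π/4)) = 0.098 m from the centre, with end-angles ±π/4.
One side contributes B₁ = (μ₀I/4πd)·2 sin(π/4) = 2.16×10⁻⁵ T.
All 4 sides add in the same direction: B = 4 × 2.16×10⁻⁵ = 8.66×10⁻⁵ T.

B ≈ 86.6 μT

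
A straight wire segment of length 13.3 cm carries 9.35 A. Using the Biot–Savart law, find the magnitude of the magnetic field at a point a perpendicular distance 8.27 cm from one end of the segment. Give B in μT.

B ≈ 9.60 μT

For a finite straight segment, B = (μ₀I/4πd)(sinθ₁ + sinθ₂), where θ₁, θ₂ are the angles from the perpendicular to each end.
The perpendicular foot is at one end, so the two end-offsets along the wire are 0 and L = 0.133 m.
sinθ₁ = 0/√(0²+0.0827²) = 0.0000; sinθ₂ = 0.133/√(0.133²+0.0827²) = 0.8492.
B = (4π×10⁻⁷ × 9.35) / (4π × 0.0827) × (0.0000 + 0.8492) = 9.60×10⁻⁶ T.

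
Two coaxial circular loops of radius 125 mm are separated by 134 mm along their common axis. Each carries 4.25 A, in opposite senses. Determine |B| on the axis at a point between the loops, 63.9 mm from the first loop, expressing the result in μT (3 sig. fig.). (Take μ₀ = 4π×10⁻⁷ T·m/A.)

Each loop contributes B = μ₀IR²/[2(R²+z²)^(3/2)] on the axis, with z measured from that loop.
Loop 1 (z = 0.0639 m): B₁ = 1.51×10⁻⁵ T. Loop 2 (z = 0.0701 m): B₂ = 1.42×10⁻⁵ T.
The fields oppose: B = |B₁ − B₂| = 9.06×10⁻⁷ T.

B ≈ 0.906 μT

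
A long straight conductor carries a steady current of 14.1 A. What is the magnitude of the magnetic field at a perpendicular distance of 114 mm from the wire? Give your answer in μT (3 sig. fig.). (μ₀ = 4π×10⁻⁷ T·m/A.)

For an infinitely long straight wire, B = μ₀I/(2πd).
B = (4π×10⁻⁷ × 14.1) / (2π × 0.114) = 2.47×10⁻⁵ T.

B ≈ 24.7 μT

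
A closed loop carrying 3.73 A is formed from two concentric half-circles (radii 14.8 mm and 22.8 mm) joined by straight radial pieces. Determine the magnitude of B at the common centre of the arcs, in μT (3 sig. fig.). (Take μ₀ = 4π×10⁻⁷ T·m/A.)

The radial connectors point toward the centre, so dl × r̂ = 0 and they contribute nothing.
Each semicircle gives μ₀I/(4R): inner arc 7.92×10⁻⁵ T, outer arc 5.14×10⁻⁵ T.
The two arcs carry current in opposite angular senses, so their fields oppose: B = |7.92×10⁻⁵ − 5.14×10⁻⁵| = 2.78×10⁻⁵ T.

B ≈ 27.8 μT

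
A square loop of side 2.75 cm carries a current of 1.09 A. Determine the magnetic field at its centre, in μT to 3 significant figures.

Each side is a finite straight segment at perpendicular distance d = a/(2 tan(π/4)) = 0.01375 m from the centre, with end-angles ±π/4.
One side contributes B₁ = (μ₀I/4πd)·2 sin(π/4) = 1.12×10⁻⁵ T.
All 4 sides add in the same direction: B = 4 × 1.12×10⁻⁵ = 4.48×10⁻⁵ T.

B ≈ 44.8 μT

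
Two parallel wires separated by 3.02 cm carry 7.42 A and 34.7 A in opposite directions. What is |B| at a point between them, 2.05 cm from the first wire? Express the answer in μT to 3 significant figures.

B ≈ 788 μT

Each long wire gives B = μ₀I/(2πd). Distances are d₁ = 0.0205 m and d₂ = 0.0097 m.
B₁ = 7.24×10⁻⁵ T, B₂ = 7.15×10⁻⁴ T.
Between antiparallel currents both contributions point the same way, so they add. B = B₁ + B₂ = 7.24×10⁻⁵ + 7.15×10⁻⁴ = 7.88×10⁻⁴ T.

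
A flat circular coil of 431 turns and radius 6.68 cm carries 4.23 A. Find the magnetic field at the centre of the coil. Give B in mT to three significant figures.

For an N-turn flat coil, B = Nμ₀I/(2R) with R = 0.0668 m.
B = 431 × 3.98×10⁻⁵ T = 1.71×10⁻² T.

B ≈ 17.1 mT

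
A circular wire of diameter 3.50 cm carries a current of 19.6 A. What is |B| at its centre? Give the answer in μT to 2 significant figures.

At the centre of a circular loop the Biot–Savart law gives B = μ₀I/(2R) (so R = 0.0175 m).
B = (4π×10⁻⁷ × 19.6) / (2 × 0.0175) = 7.04×10⁻⁴ T.

B ≈ 700 μT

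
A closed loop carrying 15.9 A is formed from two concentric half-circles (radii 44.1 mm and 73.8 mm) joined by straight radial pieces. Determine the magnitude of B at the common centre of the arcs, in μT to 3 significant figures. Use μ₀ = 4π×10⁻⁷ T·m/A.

B ≈ 45.6 μT

The radial connectors point toward the centre, so dl × r̂ = 0 and they contribute nothing.
Each semicircle gives μ₀I/(4R): inner arc 1.13×10⁻⁴ T, outer arc 6.77×10⁻⁵ T.
The two arcs carry current in opposite angular senses, so their fields oppose: B = |1.13×10⁻⁴ − 6.77×10⁻⁵| = 4.56×10⁻⁵ T.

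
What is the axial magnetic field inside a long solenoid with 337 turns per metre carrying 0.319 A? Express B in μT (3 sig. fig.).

B ≈ 135 μT

Inside a long solenoid, B = μ₀nI with n = 337 turns/m.
B = 4π×10⁻⁷ × 337 × 0.319 = 1.35×10⁻⁴ T.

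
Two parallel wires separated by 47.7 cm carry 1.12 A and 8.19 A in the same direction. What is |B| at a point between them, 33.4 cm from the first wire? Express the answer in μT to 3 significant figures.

B ≈ 10.8 μT

Each long wire gives B = μ₀I/(2πd). Distances are d₁ = 0.334 m and d₂ = 0.143 m.
B₁ = 6.71×10⁻⁷ T, B₂ = 1.15×10⁻⁵ T.
Between parallel currents the two contributions point in opposite directions, so they subtract. B = |B₁ − B₂| = |6.71×10⁻⁷ − 1.15×10⁻⁵| = 1.08×10⁻⁵ T.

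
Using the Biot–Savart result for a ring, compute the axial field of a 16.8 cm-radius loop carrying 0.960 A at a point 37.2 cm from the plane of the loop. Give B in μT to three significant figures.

On the axis of a circular loop, B = μ₀IR² / [2(R²+z²)^(3/2)].
R² + z² = (0.168)² + (0.372)² = 0.1666 m², and (R²+z²)^(3/2) = 6.80×10⁻² m³.
B = (4π×10⁻⁷ × 0.960 × 0.02822) / (2 × 6.80×10⁻²) = 2.50×10⁻⁷ T.

B ≈ 0.250 μT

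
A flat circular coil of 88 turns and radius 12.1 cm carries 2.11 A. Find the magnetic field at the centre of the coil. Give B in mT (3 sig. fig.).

B ≈ 0.964 mT

For an N-turn flat coil, B = Nμ₀I/(2R) with R = 0.121 m.
B = 88 × 1.10×10⁻⁵ T = 9.64×10⁻⁴ T.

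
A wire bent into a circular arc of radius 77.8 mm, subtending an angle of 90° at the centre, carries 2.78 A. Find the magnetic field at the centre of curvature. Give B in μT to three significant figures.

The Biot–Savart field of a circular arc at its centre is B = μ₀Iφ/(4πR), with φ = 1.571 rad.
B = (4π×10⁻⁷ × 2.78 × 1.571) / (4π × 0.0778) = 5.61×10⁻⁶ T.

B ≈ 5.61 μT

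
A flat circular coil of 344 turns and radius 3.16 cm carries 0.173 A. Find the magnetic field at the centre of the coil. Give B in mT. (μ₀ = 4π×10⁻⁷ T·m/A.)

B ≈ 1.18 mT

For an N-turn flat coil, B = Nμ₀I/(2R) with R = 0.0316 m.
B = 344 × 3.44×10⁻⁶ T = 1.18×10⁻³ T.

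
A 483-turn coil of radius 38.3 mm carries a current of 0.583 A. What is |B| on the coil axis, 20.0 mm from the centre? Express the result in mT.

B ≈ 3.22 mT

For an N-turn flat coil, B = Nμ₀IR²/[2(R²+z²)^(3/2)] with R = 0.0383 m, z = 0.02 m.
B = 483 × 6.66×10⁻⁶ T = 3.22×10⁻³ T.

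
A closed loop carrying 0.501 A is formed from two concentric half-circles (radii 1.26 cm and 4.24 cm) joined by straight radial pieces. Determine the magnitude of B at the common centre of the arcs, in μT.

B ≈ 8.78 μT

The radial connectors point toward the centre, so dl × r̂ = 0 and they contribute nothing.
Each semicircle gives μ₀I/(4R): inner arc 1.25×10⁻⁵ T, outer arc 3.71×10⁻⁶ T.
The two arcs carry current in opposite angular senses, so their fields oppose: B = |1.25×10⁻⁵ − 3.71×10⁻⁶| = 8.78×10⁻⁶ T.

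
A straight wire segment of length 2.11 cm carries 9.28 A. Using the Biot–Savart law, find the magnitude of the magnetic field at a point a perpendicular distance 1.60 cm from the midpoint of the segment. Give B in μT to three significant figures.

B ≈ 63.9 μT

For a finite straight segment, B = (μ₀I/4πd)(sinθ₁ + sinθ₂), where θ₁, θ₂ are the angles from the perpendicular to each end.
The perpendicular from the point meets the wire at its midpoint, so each end is L/2 = 0.01055 m away along the wire.
sinθ₁ = 0.01055/√(0.01055²+0.016²) = 0.5505; sinθ₂ = 0.01055/√(0.01055²+0.016²) = 0.5505.
B = (4π×10⁻⁷ × 9.28) / (4π × 0.016) × (0.5505 + 0.5505) = 6.39×10⁻⁵ T.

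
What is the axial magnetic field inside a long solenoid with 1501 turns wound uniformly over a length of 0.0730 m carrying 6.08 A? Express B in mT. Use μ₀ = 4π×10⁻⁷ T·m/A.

B ≈ 157 mT

Inside a long solenoid, B = μ₀nI with n = 2.056×10⁴ turns/m.
B = 4π×10⁻⁷ × 2.056×10⁴ × 6.08 = 0.157 T.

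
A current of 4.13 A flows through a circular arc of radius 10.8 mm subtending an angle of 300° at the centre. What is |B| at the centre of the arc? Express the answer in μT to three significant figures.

B ≈ 200 μT

The Biot–Savart field of a circular arc at its centre is B = μ₀Iφ/(4πR), with φ = 5.236 rad.
B = (4π×10⁻⁷ × 4.13 × 5.236) / (4π × 0.0108) = 2.00×10⁻⁴ T.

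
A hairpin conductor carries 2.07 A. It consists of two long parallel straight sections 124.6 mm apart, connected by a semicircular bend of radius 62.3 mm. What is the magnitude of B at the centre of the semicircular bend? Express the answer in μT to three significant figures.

B ≈ 17.1 μT

The semicircular arc contributes B_arc = μ₀I·π/(4πR) = μ₀I/(4R) = 1.04×10⁻⁵ T.
Each semi-infinite lead is at perpendicular distance R = 0.0623 m from the centre, with the perpendicular foot at its near end, so it contributes μ₀I/(4πR); both point the same way, together 6.65×10⁻⁶ T.
Arc and leads all point the same direction: B = 1.04×10⁻⁵ + 6.65×10⁻⁶ = 1.71×10⁻⁵ T.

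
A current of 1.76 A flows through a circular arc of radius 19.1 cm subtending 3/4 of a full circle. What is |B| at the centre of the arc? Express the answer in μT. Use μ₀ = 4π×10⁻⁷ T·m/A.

B ≈ 4.34 μT

The Biot–Savart field of a circular arc at its centre is B = μ₀Iφ/(4πR), with φ = 4.712 rad.
B = (4π×10⁻⁷ × 1.76 × 4.712) / (4π × 0.191) = 4.34×10⁻⁶ T.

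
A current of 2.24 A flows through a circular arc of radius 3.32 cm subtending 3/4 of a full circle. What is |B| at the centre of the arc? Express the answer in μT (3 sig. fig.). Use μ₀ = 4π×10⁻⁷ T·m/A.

The Biot–Savart field of a circular arc at its centre is B = μ₀Iφ/(4πR), with φ = 4.712 rad.
B = (4π×10⁻⁷ × 2.24 × 4.712) / (4π × 0.0332) = 3.18×10⁻⁵ T.

B ≈ 31.8 μT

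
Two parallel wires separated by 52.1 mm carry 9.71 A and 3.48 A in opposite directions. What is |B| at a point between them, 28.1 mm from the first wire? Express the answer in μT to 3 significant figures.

Each long wire gives B = μ₀I/(2πd). Distances are d₁ = 0.0281 m and d₂ = 0.024 m.
B₁ = 6.91×10⁻⁵ T, B₂ = 2.90×10⁻⁵ T.
Between antiparallel currents both contributions point the same way, so they add. B = B₁ + B₂ = 6.91×10⁻⁵ + 2.90×10⁻⁵ = 9.81×10⁻⁵ T.

B ≈ 98.1 μT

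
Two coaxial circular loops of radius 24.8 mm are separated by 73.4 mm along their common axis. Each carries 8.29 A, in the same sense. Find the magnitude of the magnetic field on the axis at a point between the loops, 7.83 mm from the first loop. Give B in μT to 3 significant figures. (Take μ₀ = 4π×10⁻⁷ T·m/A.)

B ≈ 191 μT

Each loop contributes B = μ₀IR²/[2(R²+z²)^(3/2)] on the axis, with z measured from that loop.
Loop 1 (z = 0.00783 m): B₁ = 1.82×10⁻⁴ T. Loop 2 (z = 0.06557 m): B₂ = 9.30×10⁻⁶ T.
The fields add: B = B₁ + B₂ = 1.91×10⁻⁴ T.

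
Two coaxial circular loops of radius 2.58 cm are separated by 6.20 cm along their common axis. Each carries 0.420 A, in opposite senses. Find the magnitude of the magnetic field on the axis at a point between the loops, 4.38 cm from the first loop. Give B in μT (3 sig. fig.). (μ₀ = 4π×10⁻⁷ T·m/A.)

Each loop contributes B = μ₀IR²/[2(R²+z²)^(3/2)] on the axis, with z measured from that loop.
Loop 1 (z = 0.0438 m): B₁ = 1.34×10⁻⁶ T. Loop 2 (z = 0.0182 m): B₂ = 5.58×10⁻⁶ T.
The fields oppose: B = |B₁ − B₂| = 4.24×10⁻⁶ T.

B ≈ 4.24 μT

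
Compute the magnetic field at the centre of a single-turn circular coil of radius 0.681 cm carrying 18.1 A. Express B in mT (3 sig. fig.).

B ≈ 1.67 mT

At the centre of a circular loop the Biot–Savart law gives B = μ₀I/(2R).
B = (4π×10⁻⁷ × 18.1) / (2 × 0.00681) = 1.67×10⁻³ T.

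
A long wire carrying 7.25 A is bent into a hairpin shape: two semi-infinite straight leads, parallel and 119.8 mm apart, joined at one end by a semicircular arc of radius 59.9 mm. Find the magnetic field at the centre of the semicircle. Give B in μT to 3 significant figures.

The semicircular arc contributes B_arc = μ₀I·π/(4πR) = μ₀I/(4R) = 3.80×10⁻⁵ T.
Each semi-infinite lead is at perpendicular distance R = 0.0599 m from the centre, with the perpendicular foot at its near end, so it contributes μ₀I/(4πR); both point the same way, together 2.42×10⁻⁵ T.
Arc and leads all point the same direction: B = 3.80×10⁻⁵ + 2.42×10⁻⁵ = 6.22×10⁻⁵ T.

B ≈ 62.2 μT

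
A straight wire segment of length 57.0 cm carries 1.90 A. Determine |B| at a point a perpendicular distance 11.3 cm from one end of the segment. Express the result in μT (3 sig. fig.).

B ≈ 1.65 μT

For a finite straight segment, B = (μ₀I/4πd)(sinθ₁ + sinθ₂), where θ₁, θ₂ are the angles from the perpendicular to each end.
The perpendicular foot is at one end, so the two end-offsets along the wire are 0 and L = 0.57 m.
sinθ₁ = 0/√(0²+0.113²) = 0.0000; sinθ₂ = 0.57/√(0.57²+0.113²) = 0.9809.
B = (4π×10⁻⁷ × 1.90) / (4π × 0.113) × (0.0000 + 0.9809) = 1.65×10⁻⁶ T.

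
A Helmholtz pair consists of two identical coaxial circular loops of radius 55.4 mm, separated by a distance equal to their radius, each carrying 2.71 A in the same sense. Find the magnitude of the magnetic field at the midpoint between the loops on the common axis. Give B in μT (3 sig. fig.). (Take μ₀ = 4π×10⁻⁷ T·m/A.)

Each loop contributes B = μ₀IR²/[2(R²+z²)^(3/2)] on the axis, with z measured from that loop.
Loop 1 (z = 0.0277 m): B₁ = 2.20×10⁻⁵ T. Loop 2 (z = 0.0277 m): B₂ = 2.20×10⁻⁵ T.
The fields add: B = B₁ + B₂ = 4.40×10⁻⁵ T.

B ≈ 44.0 μT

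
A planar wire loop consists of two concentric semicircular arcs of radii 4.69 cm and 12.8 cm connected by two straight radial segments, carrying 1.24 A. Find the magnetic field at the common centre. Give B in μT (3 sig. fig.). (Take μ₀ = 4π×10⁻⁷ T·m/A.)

The radial connectors point toward the centre, so dl × r̂ = 0 and they contribute nothing.
Each semicircle gives μ₀I/(4R): inner arc 8.31×10⁻⁶ T, outer arc 3.04×10⁻⁶ T.
The two arcs carry current in opposite angular senses, so their fields oppose: B = |8.31×10⁻⁶ − 3.04×10⁻⁶| = 5.26×10⁻⁶ T.

B ≈ 5.26 μT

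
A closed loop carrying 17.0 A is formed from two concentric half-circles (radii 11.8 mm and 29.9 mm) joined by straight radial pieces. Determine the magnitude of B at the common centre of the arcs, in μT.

The radial connectors point toward the centre, so dl × r̂ = 0 and they contribute nothing.
Each semicircle gives μ₀I/(4R): inner arc 4.53×10⁻⁴ T, outer arc 1.79×10⁻⁴ T.
The two arcs carry current in opposite angular senses, so their fields oppose: B = |4.53×10⁻⁴ − 1.79×10⁻⁴| = 2.74×10⁻⁴ T.

B ≈ 274 μT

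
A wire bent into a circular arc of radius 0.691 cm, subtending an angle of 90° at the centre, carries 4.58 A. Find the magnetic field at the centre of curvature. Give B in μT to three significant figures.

B ≈ 104 μT

The Biot–Savart field of a circular arc at its centre is B = μ₀Iφ/(4πR), with φ = 1.571 rad.
B = (4π×10⁻⁷ × 4.58 × 1.571) / (4π × 0.00691) = 1.04×10⁻⁴ T.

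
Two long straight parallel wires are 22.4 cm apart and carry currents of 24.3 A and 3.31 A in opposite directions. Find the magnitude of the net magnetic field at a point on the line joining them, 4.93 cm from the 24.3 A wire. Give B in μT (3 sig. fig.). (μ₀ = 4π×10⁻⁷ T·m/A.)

Each long wire gives B = μ₀I/(2πd). Distances are d₁ = 0.0493 m and d₂ = 0.1747 m.
B₁ = 9.86×10⁻⁵ T, B₂ = 3.79×10⁻⁶ T.
Between antiparallel currents both contributions point the same way, so they add. B = B₁ + B₂ = 9.86×10⁻⁵ + 3.79×10⁻⁶ = 1.02×10⁻⁴ T.

B ≈ 102 μT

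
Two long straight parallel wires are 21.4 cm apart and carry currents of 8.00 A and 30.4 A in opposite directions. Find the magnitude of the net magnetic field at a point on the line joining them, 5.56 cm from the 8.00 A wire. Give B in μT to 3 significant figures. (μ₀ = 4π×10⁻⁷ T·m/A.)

B ≈ 67.2 μT

Each long wire gives B = μ₀I/(2πd). Distances are d₁ = 0.0556 m and d₂ = 0.1584 m.
B₁ = 2.88×10⁻⁵ T, B₂ = 3.84×10⁻⁵ T.
Between antiparallel currents both contributions point the same way, so they add. B = B₁ + B₂ = 2.88×10⁻⁵ + 3.84×10⁻⁵ = 6.72×10⁻⁵ T.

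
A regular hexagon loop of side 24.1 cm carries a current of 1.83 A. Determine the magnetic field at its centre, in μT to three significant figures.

Each side is a finite straight segment at perpendicular distance d = a/(2 tan(π/6)) = 0.2087 m from the centre, with end-angles ±π/6.
One side contributes B₁ = (μ₀I/4πd)·2 sin(π/6) = 8.77×10⁻⁷ T.
All 6 sides add in the same direction: B = 6 × 8.77×10⁻⁷ = 5.26×10⁻⁶ T.

B ≈ 5.26 μT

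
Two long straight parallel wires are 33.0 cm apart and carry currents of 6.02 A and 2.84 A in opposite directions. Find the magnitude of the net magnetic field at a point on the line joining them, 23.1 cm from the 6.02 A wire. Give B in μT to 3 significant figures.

B ≈ 10.9 μT

Each long wire gives B = μ₀I/(2πd). Distances are d₁ = 0.231 m and d₂ = 0.099 m.
B₁ = 5.21×10⁻⁶ T, B₂ = 5.74×10⁻⁶ T.
Between antiparallel currents both contributions point the same way, so they add. B = B₁ + B₂ = 5.21×10⁻⁶ + 5.74×10⁻⁶ = 1.09×10⁻⁵ T.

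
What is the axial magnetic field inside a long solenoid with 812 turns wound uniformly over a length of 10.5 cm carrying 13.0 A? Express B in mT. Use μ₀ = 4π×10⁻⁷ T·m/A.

Inside a long solenoid, B = μ₀nI with n = 7733 turns/m.
B = 4π×10⁻⁷ × 7733 × 13.0 = 0.126 T.

B ≈ 126 mT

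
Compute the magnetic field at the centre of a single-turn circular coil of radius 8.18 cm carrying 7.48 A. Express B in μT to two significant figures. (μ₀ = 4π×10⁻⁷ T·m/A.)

At the centre of a circular loop the Biot–Savart law gives B = μ₀I/(2R).
B = (4π×10⁻⁷ × 7.48) / (2 × 0.0818) = 5.75×10⁻⁵ T.

B ≈ 57 μT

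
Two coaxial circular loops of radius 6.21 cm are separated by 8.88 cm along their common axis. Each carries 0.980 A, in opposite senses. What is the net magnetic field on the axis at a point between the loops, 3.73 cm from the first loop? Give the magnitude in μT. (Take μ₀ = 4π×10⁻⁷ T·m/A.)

B ≈ 1.72 μT

Each loop contributes B = μ₀IR²/[2(R²+z²)^(3/2)] on the axis, with z measured from that loop.
Loop 1 (z = 0.0373 m): B₁ = 6.25×10⁻⁶ T. Loop 2 (z = 0.0515 m): B₂ = 4.52×10⁻⁶ T.
The fields oppose: B = |B₁ − B₂| = 1.72×10⁻⁶ T.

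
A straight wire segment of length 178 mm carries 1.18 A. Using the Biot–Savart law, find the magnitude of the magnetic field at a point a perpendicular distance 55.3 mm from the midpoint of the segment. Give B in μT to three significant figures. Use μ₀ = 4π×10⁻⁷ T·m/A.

For a finite straight segment, B = (μ₀I/4πd)(sinθ₁ + sinθ₂), where θ₁, θ₂ are the angles from the perpendicular to each end.
The perpendicular from the point meets the wire at its midpoint, so each end is L/2 = 0.089 m away along the wire.
sinθ₁ = 0.089/√(0.089²+0.0553²) = 0.8494; sinθ₂ = 0.089/√(0.089²+0.0553²) = 0.8494.
B = (4π×10⁻⁷ × 1.18) / (4π × 0.0553) × (0.8494 + 0.8494) = 3.62×10⁻⁶ T.

B ≈ 3.62 μT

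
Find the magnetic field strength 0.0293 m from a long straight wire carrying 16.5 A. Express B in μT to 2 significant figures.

B ≈ 110 μT

For an infinitely long straight wire, B = μ₀I/(2πd).
B = (4π×10⁻⁷ × 16.5) / (2π × 0.0293) = 1.13×10⁻⁴ T.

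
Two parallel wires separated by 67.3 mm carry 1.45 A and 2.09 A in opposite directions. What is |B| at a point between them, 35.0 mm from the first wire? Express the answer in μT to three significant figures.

Each long wire gives B = μ₀I/(2πd). Distances are d₁ = 0.035 m and d₂ = 0.0323 m.
B₁ = 8.29×10⁻⁶ T, B₂ = 1.29×10⁻⁵ T.
Between antiparallel currents both contributions point the same way, so they add. B = B₁ + B₂ = 8.29×10⁻⁶ + 1.29×10⁻⁵ = 2.12×10⁻⁵ T.

B ≈ 21.2 μT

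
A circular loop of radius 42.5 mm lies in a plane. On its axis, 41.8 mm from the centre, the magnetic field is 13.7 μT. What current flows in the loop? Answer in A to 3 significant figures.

I ≈ 2.56 A

On the axis of a loop, B = μ₀IR²/[2(R²+z²)^(3/2)], so I = 2B(R²+z²)^(3/2)/(μ₀R²).
R² + z² = 0.001806 + 0.001747 = 0.003553 m²; raised to 3/2 gives 2.12×10⁻⁴ m³.
I = 2 × 1.37×10⁻⁵ × 2.12×10⁻⁴ / (1.26×10⁻⁶ × 0.001806) = 2.56 A.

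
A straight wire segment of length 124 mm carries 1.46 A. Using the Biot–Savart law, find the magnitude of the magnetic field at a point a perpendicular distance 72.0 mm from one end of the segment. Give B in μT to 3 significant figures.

For a finite straight segment, B = (μ₀I/4πd)(sinθ₁ + sinθ₂), where θ₁, θ₂ are the angles from the perpendicular to each end.
The perpendicular foot is at one end, so the two end-offsets along the wire are 0 and L = 0.124 m.
sinθ₁ = 0/√(0²+0.072²) = 0.0000; sinθ₂ = 0.124/√(0.124²+0.072²) = 0.8648.
B = (4π×10⁻⁷ × 1.46) / (4π × 0.072) × (0.0000 + 0.8648) = 1.75×10⁻⁶ T.

B ≈ 1.75 μT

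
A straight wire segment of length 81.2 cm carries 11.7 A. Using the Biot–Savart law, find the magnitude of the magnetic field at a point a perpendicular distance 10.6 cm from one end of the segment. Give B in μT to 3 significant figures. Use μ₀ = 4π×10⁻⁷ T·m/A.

B ≈ 10.9 μT

For a finite straight segment, B = (μ₀I/4πd)(sinθ₁ + sinθ₂), where θ₁, θ₂ are the angles from the perpendicular to each end.
The perpendicular foot is at one end, so the two end-offsets along the wire are 0 and L = 0.812 m.
sinθ₁ = 0/√(0²+0.106²) = 0.0000; sinθ₂ = 0.812/√(0.812²+0.106²) = 0.9916.
B = (4π×10⁻⁷ × 11.7) / (4π × 0.106) × (0.0000 + 0.9916) = 1.09×10⁻⁵ T.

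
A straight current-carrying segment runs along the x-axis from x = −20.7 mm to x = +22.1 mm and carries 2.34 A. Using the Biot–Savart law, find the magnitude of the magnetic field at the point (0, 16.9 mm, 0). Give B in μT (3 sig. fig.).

B ≈ 21.7 μT

For a finite straight segment, B = (μ₀I/4πd)(sinθ₁ + sinθ₂), where θ₁, θ₂ are the angles from the perpendicular to each end.
The perpendicular distance is d = 0.0169 m; the end-offsets along the wire are a = 0.0207 m and b = 0.0221 m.
sinθ₁ = 0.0207/√(0.0207²+0.0169²) = 0.7746; sinθ₂ = 0.0221/√(0.0221²+0.0169²) = 0.7944.
B = (4π×10⁻⁷ × 2.34) / (4π × 0.0169) × (0.7746 + 0.7944) = 2.17×10⁻⁵ T.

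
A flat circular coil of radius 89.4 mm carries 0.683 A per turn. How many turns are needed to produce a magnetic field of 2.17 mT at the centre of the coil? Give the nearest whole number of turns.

N = 452

For an N-turn coil, B = Nμ₀I/(2R). A single turn gives B₁ = 4.80×10⁻⁶ T with R = 0.0894 m.
N = B/B₁ = 2.17×10⁻³ / 4.80×10⁻⁶ = 452.06.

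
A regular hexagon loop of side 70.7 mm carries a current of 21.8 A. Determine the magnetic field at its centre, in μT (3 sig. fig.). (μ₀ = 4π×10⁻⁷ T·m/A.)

Each side is a finite straight segment at perpendicular distance d = a/(2 tan(π/6)) = 0.06123 m from the centre, with end-angles ±π/6.
One side contributes B₁ = (μ₀I/4πd)·2 sin(π/6) = 3.56×10⁻⁵ T.
All 6 sides add in the same direction: B = 6 × 3.56×10⁻⁵ = 2.14×10⁻⁴ T.

B ≈ 214 μT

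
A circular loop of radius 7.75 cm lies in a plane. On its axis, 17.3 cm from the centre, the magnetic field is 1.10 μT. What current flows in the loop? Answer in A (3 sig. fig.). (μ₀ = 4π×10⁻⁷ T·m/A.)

I ≈ 1.99 A

On the axis of a loop, B = μ₀IR²/[2(R²+z²)^(3/2)], so I = 2B(R²+z²)^(3/2)/(μ₀R²).
R² + z² = 0.006006 + 0.02993 = 0.03594 m²; raised to 3/2 gives 6.81×10⁻³ m³.
I = 2 × 1.10×10⁻⁶ × 6.81×10⁻³ / (1.26×10⁻⁶ × 0.006006) = 1.99 A.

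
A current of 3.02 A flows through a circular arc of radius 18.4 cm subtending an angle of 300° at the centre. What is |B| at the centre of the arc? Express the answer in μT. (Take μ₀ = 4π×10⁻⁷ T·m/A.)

B ≈ 8.59 μT

The Biot–Savart field of a circular arc at its centre is B = μ₀Iφ/(4πR), with φ = 5.236 rad.
B = (4π×10⁻⁷ × 3.02 × 5.236) / (4π × 0.184) = 8.59×10⁻⁶ T.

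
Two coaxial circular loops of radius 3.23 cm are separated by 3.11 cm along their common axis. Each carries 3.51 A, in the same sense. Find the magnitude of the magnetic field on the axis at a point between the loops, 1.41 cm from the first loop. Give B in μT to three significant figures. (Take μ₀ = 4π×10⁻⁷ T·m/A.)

Each loop contributes B = μ₀IR²/[2(R²+z²)^(3/2)] on the axis, with z measured from that loop.
Loop 1 (z = 0.0141 m): B₁ = 5.26×10⁻⁵ T. Loop 2 (z = 0.017 m): B₂ = 4.73×10⁻⁵ T.
The fields add: B = B₁ + B₂ = 9.99×10⁻⁵ T.

B ≈ 99.9 μT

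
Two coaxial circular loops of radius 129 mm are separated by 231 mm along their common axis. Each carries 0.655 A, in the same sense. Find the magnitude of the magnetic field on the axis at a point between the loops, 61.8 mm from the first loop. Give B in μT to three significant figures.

Each loop contributes B = μ₀IR²/[2(R²+z²)^(3/2)] on the axis, with z measured from that loop.
Loop 1 (z = 0.0618 m): B₁ = 2.34×10⁻⁶ T. Loop 2 (z = 0.1692 m): B₂ = 7.11×10⁻⁷ T.
The fields add: B = B₁ + B₂ = 3.05×10⁻⁶ T.

B ≈ 3.05 μT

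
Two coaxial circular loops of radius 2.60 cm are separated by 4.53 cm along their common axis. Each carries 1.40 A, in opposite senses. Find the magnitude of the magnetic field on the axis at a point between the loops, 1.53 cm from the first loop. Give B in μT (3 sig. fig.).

B ≈ 12.2 μT

Each loop contributes B = μ₀IR²/[2(R²+z²)^(3/2)] on the axis, with z measured from that loop.
Loop 1 (z = 0.0153 m): B₁ = 2.17×10⁻⁵ T. Loop 2 (z = 0.03 m): B₂ = 9.50×10⁻⁶ T.
The fields oppose: B = |B₁ − B₂| = 1.22×10⁻⁵ T.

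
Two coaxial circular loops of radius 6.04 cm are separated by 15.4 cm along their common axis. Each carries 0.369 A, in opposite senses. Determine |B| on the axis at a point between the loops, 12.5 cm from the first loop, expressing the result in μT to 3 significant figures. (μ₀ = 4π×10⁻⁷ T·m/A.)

B ≈ 2.50 μT

Each loop contributes B = μ₀IR²/[2(R²+z²)^(3/2)] on the axis, with z measured from that loop.
Loop 1 (z = 0.125 m): B₁ = 3.16×10⁻⁷ T. Loop 2 (z = 0.029 m): B₂ = 2.81×10⁻⁶ T.
The fields oppose: B = |B₁ − B₂| = 2.50×10⁻⁶ T.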